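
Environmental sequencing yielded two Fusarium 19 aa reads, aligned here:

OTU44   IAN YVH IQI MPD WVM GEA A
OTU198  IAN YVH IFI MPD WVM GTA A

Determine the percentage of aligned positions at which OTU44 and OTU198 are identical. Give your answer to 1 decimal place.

The sequences differ at positions 8 (Q/F), 17 (E/T).
17 of the 19 sites match, so the percent identity is 17/19 × 100 = 89.5%.

89.5%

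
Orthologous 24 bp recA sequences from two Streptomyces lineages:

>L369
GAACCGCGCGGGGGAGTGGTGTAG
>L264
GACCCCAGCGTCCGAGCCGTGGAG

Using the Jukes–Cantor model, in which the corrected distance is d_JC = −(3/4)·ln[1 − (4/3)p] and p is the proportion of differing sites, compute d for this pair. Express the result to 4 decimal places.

0.5199

Differing sites — 3:A/C; 6:G/C; 7:C/A; 11:G/T; 12:G/C; 13:G/C; 17:T/C; 18:G/C; 22:T/G.
p = 9/24 = 0.375000.
d = −0.75 · ln(1 − (4/3)·0.375000) = −0.75 · ln(0.500000) = −0.75 · (-0.693147) = 0.5199.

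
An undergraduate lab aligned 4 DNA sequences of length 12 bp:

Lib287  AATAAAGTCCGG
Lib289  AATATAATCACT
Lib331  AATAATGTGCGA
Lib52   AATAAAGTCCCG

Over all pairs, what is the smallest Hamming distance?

1

Pairwise Hamming distances:
  Lib287 vs Lib289: 5
  Lib287 vs Lib331: 3
  Lib287 vs Lib52: 1
  Lib289 vs Lib331: 7
  Lib289 vs Lib52: 4
  Lib331 vs Lib52: 4
The smallest is 1, between Lib287 and Lib52.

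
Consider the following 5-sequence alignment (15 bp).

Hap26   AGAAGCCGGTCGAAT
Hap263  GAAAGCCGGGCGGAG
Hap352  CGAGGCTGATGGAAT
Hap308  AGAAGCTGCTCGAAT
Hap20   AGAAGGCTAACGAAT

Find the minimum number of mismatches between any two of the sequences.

Pairwise Hamming distances:
  Hap26 vs Hap263: 5
  Hap26 vs Hap352: 5
  Hap26 vs Hap308: 2
  Hap26 vs Hap20: 4
  Hap263 vs Hap352: 9
  Hap263 vs Hap308: 7
  Hap263 vs Hap20: 8
  Hap352 vs Hap308: 4
  Hap352 vs Hap20: 7
  Hap308 vs Hap20: 5
The smallest is 2, between Hap26 and Hap308.

2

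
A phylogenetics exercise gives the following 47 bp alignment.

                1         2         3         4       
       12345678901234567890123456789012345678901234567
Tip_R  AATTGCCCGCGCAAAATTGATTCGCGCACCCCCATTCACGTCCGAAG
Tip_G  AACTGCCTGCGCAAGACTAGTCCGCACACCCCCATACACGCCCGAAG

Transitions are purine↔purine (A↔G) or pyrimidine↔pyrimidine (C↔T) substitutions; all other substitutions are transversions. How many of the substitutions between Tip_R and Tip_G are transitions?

The sequences differ at positions 3 (T/C, transition), 8 (C/T, transition), 15 (A/G, transition), 17 (T/C, transition), 19 (G/A, transition), 20 (A/G, transition), 22 (T/C, transition), 26 (G/A, transition), 36 (T/A, transversion), 41 (T/C, transition).
Of the 10 differences, 9 transitions and 1 transversion, so the answer is 9.

9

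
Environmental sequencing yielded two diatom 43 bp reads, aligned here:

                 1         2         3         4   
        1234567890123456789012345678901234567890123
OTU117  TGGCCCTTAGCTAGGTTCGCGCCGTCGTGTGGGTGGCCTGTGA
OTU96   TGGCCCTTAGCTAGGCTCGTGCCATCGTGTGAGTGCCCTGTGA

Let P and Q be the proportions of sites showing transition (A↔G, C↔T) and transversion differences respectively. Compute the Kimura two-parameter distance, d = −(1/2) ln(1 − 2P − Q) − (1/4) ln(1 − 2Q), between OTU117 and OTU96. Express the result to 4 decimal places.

The sequences differ at positions 16 (T/C, transition), 20 (C/T, transition), 24 (G/A, transition), 32 (G/A, transition), 36 (G/C, transversion).
Of the 5 differences, 4 transitions and 1 transversion over 43 sites: P = 4/43 = 0.093023, Q = 1/43 = 0.023256.
d = −0.5·ln(0.790698) − 0.25·ln(0.953488) = −0.5·(-0.234839) − 0.25·(-0.047628) = 0.1293.

0.1293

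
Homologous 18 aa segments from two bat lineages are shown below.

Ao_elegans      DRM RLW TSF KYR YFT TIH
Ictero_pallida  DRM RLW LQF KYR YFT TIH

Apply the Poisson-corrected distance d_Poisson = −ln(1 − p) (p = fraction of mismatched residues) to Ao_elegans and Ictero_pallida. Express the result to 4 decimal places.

0.1178

The sequences differ at positions 7 (T/L), 8 (S/Q).
p = 2/18 = 0.111111.
d = −ln(1 − 0.111111) = −ln(0.888889) = 0.1178.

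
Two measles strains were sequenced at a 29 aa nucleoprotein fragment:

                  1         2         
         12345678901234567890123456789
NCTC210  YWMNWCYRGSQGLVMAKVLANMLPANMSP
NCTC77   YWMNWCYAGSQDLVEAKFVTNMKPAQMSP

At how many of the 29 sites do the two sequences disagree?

8

The sequences differ at positions 8 (R/A), 12 (G/D), 15 (M/E), 18 (V/F), 19 (L/V), 20 (A/T), 23 (L/K), 26 (N/Q).
That gives 8 mismatches out of 29 aligned sites, so the Hamming distance is 8.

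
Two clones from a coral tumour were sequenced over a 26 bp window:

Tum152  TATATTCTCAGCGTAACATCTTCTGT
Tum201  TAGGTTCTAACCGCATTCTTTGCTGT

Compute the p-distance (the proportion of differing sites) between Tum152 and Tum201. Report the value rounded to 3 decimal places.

The sequences differ at positions 3 (T/G), 4 (A/G), 9 (C/A), 11 (G/C), 14 (T/C), 16 (A/T), 17 (C/T), 18 (A/C), 20 (C/T), 22 (T/G).
There are 10 differences over 26 sites, so p = 10/26 = 0.385.

0.385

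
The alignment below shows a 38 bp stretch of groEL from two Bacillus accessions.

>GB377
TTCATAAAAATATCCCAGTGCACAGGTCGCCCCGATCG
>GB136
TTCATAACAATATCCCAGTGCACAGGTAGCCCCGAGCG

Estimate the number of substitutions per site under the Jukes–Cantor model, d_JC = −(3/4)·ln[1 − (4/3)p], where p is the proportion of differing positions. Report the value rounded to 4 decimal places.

Mismatches occur at site 8 (A↔C), site 28 (C↔A), site 36 (T↔G).
p = 3/38 = 0.078947.
d = −0.75 · ln(1 − (4/3)·0.078947) = −0.75 · ln(0.894737) = −0.75 · (-0.111225) = 0.0834.

0.0834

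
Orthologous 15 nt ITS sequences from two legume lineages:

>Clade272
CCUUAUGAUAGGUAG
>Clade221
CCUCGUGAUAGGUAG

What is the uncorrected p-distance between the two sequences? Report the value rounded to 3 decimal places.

0.133

The sequences differ at positions 4 (U/C), 5 (A/G).
There are 2 differences over 15 sites, so p = 2/15 = 0.133.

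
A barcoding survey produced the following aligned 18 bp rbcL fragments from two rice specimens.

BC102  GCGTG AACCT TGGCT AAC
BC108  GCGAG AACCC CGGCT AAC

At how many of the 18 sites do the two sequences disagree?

3

The sequences differ at positions 4 (T/A), 10 (T/C), 11 (T/C).
That gives 3 mismatches out of 18 aligned sites, so the Hamming distance is 3.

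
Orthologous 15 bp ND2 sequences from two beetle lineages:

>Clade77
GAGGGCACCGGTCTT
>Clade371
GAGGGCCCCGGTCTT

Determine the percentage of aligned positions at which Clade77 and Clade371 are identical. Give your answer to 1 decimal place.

A single mismatch occurs at site 7 (A→C).
14 of the 15 sites match, so the percent identity is 14/15 × 100 = 93.3%.

93.3%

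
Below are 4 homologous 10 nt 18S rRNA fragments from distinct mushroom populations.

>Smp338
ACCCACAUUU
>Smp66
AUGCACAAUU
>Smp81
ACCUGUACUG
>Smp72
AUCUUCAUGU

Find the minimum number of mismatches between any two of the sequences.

3

Pairwise Hamming distances:
  Smp338 vs Smp66: 3
  Smp338 vs Smp81: 5
  Smp338 vs Smp72: 4
  Smp66 vs Smp81: 7
  Smp66 vs Smp72: 5
  Smp81 vs Smp72: 6
The smallest is 3, between Smp338 and Smp66.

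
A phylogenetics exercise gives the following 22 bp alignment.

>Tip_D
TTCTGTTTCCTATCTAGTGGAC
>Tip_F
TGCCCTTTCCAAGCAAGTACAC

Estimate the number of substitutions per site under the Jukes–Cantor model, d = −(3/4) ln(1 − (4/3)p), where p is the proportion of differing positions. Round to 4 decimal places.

0.4975

Differing sites — 2:T/G; 4:T/C; 5:G/C; 11:T/A; 13:T/G; 15:T/A; 19:G/A; 20:G/C.
p = 8/22 = 0.363636.
d = −0.75 · ln(1 − (4/3)·0.363636) = −0.75 · ln(0.515152) = −0.75 · (-0.663293) = 0.4975.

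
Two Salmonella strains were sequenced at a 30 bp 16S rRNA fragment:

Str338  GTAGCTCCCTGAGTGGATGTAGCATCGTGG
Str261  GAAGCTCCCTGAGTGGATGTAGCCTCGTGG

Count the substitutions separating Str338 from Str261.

2

The sequences differ at positions 2 (T/A), 24 (A/C).
That gives 2 mismatches out of 30 aligned sites, so the Hamming distance is 2.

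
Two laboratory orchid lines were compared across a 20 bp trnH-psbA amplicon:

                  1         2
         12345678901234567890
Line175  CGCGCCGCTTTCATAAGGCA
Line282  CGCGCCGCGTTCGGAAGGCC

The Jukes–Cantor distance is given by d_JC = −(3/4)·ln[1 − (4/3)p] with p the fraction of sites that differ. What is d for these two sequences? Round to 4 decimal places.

The sequences differ at positions 9 (T/G), 13 (A/G), 14 (T/G), 20 (A/C).
p = 4/20 = 0.200000.
d = −0.75 · ln(1 − (4/3)·0.200000) = −0.75 · ln(0.733333) = −0.75 · (-0.310155) = 0.2326.

0.2326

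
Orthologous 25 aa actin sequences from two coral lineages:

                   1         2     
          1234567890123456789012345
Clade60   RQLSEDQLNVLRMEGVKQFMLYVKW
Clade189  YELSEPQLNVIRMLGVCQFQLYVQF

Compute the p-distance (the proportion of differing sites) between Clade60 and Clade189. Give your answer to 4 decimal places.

Differing sites — 1:R/Y; 2:Q/E; 6:D/P; 11:L/I; 14:E/L; 17:K/C; 20:M/Q; 24:K/Q; 25:W/F.
There are 9 differences over 25 sites, so p = 9/25 = 0.3600.

0.3600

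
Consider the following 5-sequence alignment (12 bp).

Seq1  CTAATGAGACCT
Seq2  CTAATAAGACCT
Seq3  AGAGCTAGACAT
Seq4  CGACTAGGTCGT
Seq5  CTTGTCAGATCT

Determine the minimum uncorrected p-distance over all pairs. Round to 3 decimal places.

0.083

Pairwise Hamming distances:
  Seq1 vs Seq2: 1
  Seq1 vs Seq3: 6
  Seq1 vs Seq4: 6
  Seq1 vs Seq5: 4
  Seq2 vs Seq3: 6
  Seq2 vs Seq4: 5
  Seq2 vs Seq5: 4
  Seq3 vs Seq4: 7
  Seq3 vs Seq5: 7
  Seq4 vs Seq5: 8
The smallest is 1 mismatch, between Seq1 and Seq2; p = 1/12 = 0.083.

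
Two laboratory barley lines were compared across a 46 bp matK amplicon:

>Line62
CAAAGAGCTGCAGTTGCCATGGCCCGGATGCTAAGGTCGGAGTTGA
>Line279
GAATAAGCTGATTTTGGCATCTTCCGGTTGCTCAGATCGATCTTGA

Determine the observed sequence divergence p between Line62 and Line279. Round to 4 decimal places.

Differing sites — 1:C/G; 4:A/T; 5:G/A; 11:C/A; 12:A/T; 13:G/T; 17:C/G; 21:G/C; 22:G/T; 23:C/T; 28:A/T; 33:A/C; 36:G/A; 40:G/A; 41:A/T; 42:G/C.
There are 16 differences over 46 sites, so p = 16/46 = 0.3478.

0.3478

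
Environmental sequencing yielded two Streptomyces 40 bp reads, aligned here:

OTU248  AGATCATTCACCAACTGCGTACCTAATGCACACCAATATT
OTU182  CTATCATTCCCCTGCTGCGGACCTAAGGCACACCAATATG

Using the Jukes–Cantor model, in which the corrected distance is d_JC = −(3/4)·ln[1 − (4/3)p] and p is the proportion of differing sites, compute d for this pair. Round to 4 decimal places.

0.2326

Mismatches occur at site 1 (A↔C), site 2 (G↔T), site 10 (A↔C), site 13 (A↔T), site 14 (A↔G), site 20 (T↔G), site 27 (T↔G), site 40 (T↔G).
p = 8/40 = 0.200000.
d = −0.75 · ln(1 − (4/3)·0.200000) = −0.75 · ln(0.733333) = −0.75 · (-0.310155) = 0.2326.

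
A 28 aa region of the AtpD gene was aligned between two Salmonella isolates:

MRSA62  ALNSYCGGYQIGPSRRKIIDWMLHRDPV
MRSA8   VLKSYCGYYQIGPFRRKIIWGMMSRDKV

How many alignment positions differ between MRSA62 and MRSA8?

Mismatches occur at site 1 (A↔V), site 3 (N↔K), site 8 (G↔Y), site 14 (S↔F), site 20 (D↔W), site 21 (W↔G), site 23 (L↔M), site 24 (H↔S), site 27 (P↔K).
That gives 9 mismatches out of 28 aligned sites, so the Hamming distance is 9.

9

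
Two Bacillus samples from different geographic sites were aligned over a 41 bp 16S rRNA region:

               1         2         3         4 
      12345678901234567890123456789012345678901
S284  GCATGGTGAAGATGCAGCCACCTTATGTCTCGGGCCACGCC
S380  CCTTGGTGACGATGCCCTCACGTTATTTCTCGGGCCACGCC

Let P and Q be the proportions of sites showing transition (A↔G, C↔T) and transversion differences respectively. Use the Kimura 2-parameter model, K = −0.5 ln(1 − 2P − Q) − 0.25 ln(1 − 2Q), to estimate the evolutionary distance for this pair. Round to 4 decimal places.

0.2284

Mismatches occur at site 1 (G↔C, transversion), site 3 (A↔T, transversion), site 10 (A↔C, transversion), site 16 (A↔C, transversion), site 17 (G↔C, transversion), site 18 (C↔T, transition), site 22 (C↔G, transversion), site 27 (G↔T, transversion).
Of the 8 differences, 1 transition and 7 transversions over 41 sites: P = 1/41 = 0.024390, Q = 7/41 = 0.170732.
d = −0.5·ln(0.780488) − 0.25·ln(0.658536) = −0.5·(-0.247836) − 0.25·(-0.417736) = 0.2284.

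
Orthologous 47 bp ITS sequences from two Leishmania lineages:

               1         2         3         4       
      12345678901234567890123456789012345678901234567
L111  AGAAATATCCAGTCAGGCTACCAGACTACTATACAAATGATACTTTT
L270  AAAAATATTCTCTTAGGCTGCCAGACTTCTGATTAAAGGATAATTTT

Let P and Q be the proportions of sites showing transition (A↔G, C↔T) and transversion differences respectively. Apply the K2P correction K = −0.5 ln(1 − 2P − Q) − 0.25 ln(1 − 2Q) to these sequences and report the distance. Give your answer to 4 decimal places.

0.3474

Differing sites — 2:G/A (Ti); 9:C/T (Ti); 11:A/T (Tv); 12:G/C (Tv); 14:C/T (Ti); 20:A/G (Ti); 28:A/T (Tv); 31:A/G (Ti); 32:T/A (Tv); 33:A/T (Tv); 34:C/T (Ti); 38:T/G (Tv); 43:C/A (Tv).
Of the 13 differences, 6 transitions and 7 transversions over 47 sites: P = 6/47 = 0.127660, Q = 7/47 = 0.148936.
d = −0.5·ln(0.595744) − 0.25·ln(0.702128) = −0.5·(-0.517944) − 0.25·(-0.353640) = 0.3474.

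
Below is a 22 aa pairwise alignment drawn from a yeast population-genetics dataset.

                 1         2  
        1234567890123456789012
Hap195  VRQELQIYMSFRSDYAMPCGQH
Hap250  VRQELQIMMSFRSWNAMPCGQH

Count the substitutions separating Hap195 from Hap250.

3

Differing sites — 8:Y/M; 14:D/W; 15:Y/N.
That gives 3 mismatches out of 22 aligned sites, so the Hamming distance is 3.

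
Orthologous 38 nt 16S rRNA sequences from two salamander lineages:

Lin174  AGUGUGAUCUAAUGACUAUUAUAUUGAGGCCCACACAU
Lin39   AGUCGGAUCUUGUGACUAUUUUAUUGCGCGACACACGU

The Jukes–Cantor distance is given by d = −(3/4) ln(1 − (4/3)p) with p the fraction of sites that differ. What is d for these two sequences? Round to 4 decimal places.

0.3241

Mismatches occur at site 4 (G→C), site 5 (U→G), site 11 (A→U), site 12 (A→G), site 21 (A→U), site 27 (A→C), site 29 (G→C), site 30 (C→G), site 31 (C→A), site 37 (A→G).
p = 10/38 = 0.263158.
d = −0.75 · ln(1 − (4/3)·0.263158) = −0.75 · ln(0.649123) = −0.75 · (-0.432133) = 0.3241.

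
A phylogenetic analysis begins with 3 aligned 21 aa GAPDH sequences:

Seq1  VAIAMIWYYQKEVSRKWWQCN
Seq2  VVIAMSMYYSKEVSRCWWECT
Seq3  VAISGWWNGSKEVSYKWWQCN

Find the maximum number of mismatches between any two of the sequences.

Pairwise Hamming distances:
  Seq1 vs Seq2: 7
  Seq1 vs Seq3: 7
  Seq2 vs Seq3: 11
The largest is 11, between Seq2 and Seq3.

11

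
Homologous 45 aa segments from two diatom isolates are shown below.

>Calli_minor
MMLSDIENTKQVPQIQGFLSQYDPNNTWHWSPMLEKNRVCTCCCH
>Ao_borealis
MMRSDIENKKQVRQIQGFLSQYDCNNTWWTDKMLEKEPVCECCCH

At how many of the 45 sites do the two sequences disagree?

11

The sequences differ at positions 3 (L/R), 9 (T/K), 13 (P/R), 24 (P/C), 29 (H/W), 30 (W/T), 31 (S/D), 32 (P/K), 37 (N/E), 38 (R/P), 41 (T/E).
That gives 11 mismatches out of 45 aligned sites, so the Hamming distance is 11.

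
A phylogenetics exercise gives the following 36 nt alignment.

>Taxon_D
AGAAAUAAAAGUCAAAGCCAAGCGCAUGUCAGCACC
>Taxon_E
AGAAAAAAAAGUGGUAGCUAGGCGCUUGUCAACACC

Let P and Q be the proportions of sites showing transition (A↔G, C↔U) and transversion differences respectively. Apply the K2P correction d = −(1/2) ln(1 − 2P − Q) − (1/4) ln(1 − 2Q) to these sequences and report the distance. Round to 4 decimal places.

0.2656

The sequences differ at positions 6 (U/A, transversion), 13 (C/G, transversion), 14 (A/G, transition), 15 (A/U, transversion), 19 (C/U, transition), 21 (A/G, transition), 26 (A/U, transversion), 32 (G/A, transition).
Of the 8 differences, 4 transitions and 4 transversions over 36 sites: P = 4/36 = 0.111111, Q = 4/36 = 0.111111.
d = −0.5·ln(0.666667) − 0.25·ln(0.777778) = −0.5·(-0.405465) − 0.25·(-0.251314) = 0.2656.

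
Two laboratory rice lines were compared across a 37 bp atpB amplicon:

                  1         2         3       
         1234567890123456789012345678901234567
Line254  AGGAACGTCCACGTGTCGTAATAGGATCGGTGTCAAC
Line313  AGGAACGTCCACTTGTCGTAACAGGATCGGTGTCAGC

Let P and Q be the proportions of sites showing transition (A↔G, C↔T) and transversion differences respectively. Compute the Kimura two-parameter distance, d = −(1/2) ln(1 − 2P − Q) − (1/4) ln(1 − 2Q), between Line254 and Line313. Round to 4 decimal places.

Differing sites — 13:G/T (Tv); 22:T/C (Ti); 36:A/G (Ti).
Of the 3 differences, 2 transitions and 1 transversion over 37 sites: P = 2/37 = 0.054054, Q = 1/37 = 0.027027.
d = −0.5·ln(0.864865) − 0.25·ln(0.945946) = −0.5·(-0.145182) − 0.25·(-0.055570) = 0.0865.

0.0865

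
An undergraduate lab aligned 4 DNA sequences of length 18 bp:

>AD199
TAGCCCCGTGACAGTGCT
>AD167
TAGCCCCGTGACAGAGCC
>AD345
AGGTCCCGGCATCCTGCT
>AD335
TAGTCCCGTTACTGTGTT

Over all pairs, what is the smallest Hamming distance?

Pairwise Hamming distances:
  AD199 vs AD167: 2
  AD199 vs AD345: 8
  AD199 vs AD335: 4
  AD167 vs AD345: 10
  AD167 vs AD335: 6
  AD345 vs AD335: 8
The smallest is 2, between AD199 and AD167.

2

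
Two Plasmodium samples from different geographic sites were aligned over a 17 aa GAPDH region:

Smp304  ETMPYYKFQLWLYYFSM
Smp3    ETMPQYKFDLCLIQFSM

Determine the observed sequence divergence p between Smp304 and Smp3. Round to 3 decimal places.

The sequences differ at positions 5 (Y/Q), 9 (Q/D), 11 (W/C), 13 (Y/I), 14 (Y/Q).
There are 5 differences over 17 sites, so p = 5/17 = 0.294.

0.294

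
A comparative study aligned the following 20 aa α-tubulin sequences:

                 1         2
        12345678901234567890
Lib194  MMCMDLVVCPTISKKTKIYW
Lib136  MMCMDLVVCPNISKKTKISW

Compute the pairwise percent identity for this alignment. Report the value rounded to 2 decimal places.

90.00%

Mismatches occur at site 11 (T/N), site 19 (Y/S).
18 of the 20 sites match, so the percent identity is 18/20 × 100 = 90.00%.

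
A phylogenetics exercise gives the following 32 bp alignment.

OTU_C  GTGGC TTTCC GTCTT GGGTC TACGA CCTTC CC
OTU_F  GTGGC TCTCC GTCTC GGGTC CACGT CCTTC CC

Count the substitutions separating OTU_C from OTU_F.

4

Mismatches occur at site 7 (T/C), site 15 (T/C), site 21 (T/C), site 25 (A/T).
That gives 4 mismatches out of 32 aligned sites, so the Hamming distance is 4.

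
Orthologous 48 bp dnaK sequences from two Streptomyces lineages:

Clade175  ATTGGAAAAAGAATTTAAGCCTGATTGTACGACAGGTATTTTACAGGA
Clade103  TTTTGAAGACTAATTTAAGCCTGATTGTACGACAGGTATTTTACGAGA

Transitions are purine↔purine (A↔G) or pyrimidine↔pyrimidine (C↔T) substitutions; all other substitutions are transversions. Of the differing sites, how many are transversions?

4

Mismatches occur at site 1 (A/T, transversion), site 4 (G/T, transversion), site 8 (A/G, transition), site 10 (A/C, transversion), site 11 (G/T, transversion), site 45 (A/G, transition), site 46 (G/A, transition).
Of the 7 differences, 3 transitions and 4 transversions, so the answer is 4.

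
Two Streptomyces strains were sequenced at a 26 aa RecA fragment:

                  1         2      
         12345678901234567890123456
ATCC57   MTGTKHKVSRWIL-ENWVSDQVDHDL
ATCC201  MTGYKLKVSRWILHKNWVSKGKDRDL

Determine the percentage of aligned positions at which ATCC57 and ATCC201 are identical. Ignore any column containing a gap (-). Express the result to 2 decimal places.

Excluding the 1 gap column leaves 25 comparable sites.
The sequences differ at positions 4 (T/Y), 6 (H/L), 15 (E/K), 20 (D/K), 21 (Q/G), 22 (V/K), 24 (H/R).
18 of the 25 comparable sites match, so the percent identity is 18/25 × 100 = 72.00%.

72.00%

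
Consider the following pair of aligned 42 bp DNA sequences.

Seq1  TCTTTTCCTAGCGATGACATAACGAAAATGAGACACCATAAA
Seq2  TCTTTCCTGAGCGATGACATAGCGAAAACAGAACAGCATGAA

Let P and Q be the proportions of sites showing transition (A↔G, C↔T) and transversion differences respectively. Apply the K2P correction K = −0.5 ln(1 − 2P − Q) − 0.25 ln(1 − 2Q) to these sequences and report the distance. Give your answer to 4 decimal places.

0.3048

Mismatches occur at site 6 (T↔C, transition), site 8 (C↔T, transition), site 9 (T↔G, transversion), site 22 (A↔G, transition), site 29 (T↔C, transition), site 30 (G↔A, transition), site 31 (A↔G, transition), site 32 (G↔A, transition), site 36 (C↔G, transversion), site 40 (A↔G, transition).
Of the 10 differences, 8 transitions and 2 transversions over 42 sites: P = 8/42 = 0.190476, Q = 2/42 = 0.047619.
d = −0.5·ln(0.571429) − 0.25·ln(0.904762) = −0.5·(-0.559615) − 0.25·(-0.100083) = 0.3048.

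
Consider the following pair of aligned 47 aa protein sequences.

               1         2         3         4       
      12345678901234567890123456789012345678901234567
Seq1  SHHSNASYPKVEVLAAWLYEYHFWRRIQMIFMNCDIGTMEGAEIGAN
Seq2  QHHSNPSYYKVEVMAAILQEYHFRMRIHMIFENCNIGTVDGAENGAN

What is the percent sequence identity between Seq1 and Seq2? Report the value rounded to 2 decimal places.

70.21%

Mismatches occur at site 1 (S↔Q), site 6 (A↔P), site 9 (P↔Y), site 14 (L↔M), site 17 (W↔I), site 19 (Y↔Q), site 24 (W↔R), site 25 (R↔M), site 28 (Q↔H), site 32 (M↔E), site 35 (D↔N), site 39 (M↔V), site 40 (E↔D), site 44 (I↔N).
33 of the 47 sites match, so the percent identity is 33/47 × 100 = 70.21%.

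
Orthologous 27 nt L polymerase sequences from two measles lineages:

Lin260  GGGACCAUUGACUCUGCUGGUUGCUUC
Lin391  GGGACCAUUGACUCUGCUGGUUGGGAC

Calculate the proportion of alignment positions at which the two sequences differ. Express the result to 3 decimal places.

0.111

The sequences differ at positions 24 (C/G), 25 (U/G), 26 (U/A).
There are 3 differences over 27 sites, so p = 3/27 = 0.111.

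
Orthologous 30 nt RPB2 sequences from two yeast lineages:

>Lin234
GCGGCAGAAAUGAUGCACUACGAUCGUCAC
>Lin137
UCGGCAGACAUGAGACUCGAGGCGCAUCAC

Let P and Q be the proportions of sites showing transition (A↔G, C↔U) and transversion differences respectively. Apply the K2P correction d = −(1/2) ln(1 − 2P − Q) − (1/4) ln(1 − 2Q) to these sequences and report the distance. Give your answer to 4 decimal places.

0.4459

Differing sites — 1:G/U (Tv); 9:A/C (Tv); 14:U/G (Tv); 15:G/A (Ti); 17:A/U (Tv); 19:U/G (Tv); 21:C/G (Tv); 23:A/C (Tv); 24:U/G (Tv); 26:G/A (Ti).
Of the 10 differences, 2 transitions and 8 transversions over 30 sites: P = 2/30 = 0.066667, Q = 8/30 = 0.266667.
d = −0.5·ln(0.599999) − 0.25·ln(0.466666) = −0.5·(-0.510827) − 0.25·(-0.762141) = 0.4459.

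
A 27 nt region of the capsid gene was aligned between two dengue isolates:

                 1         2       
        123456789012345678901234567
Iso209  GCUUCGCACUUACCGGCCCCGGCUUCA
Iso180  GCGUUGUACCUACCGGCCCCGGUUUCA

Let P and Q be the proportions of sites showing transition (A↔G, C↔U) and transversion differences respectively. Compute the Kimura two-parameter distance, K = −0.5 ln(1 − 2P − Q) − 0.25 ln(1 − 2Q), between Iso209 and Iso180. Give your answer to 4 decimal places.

0.2220

Differing sites — 3:U/G (Tv); 5:C/U (Ti); 7:C/U (Ti); 10:U/C (Ti); 23:C/U (Ti).
Of the 5 differences, 4 transitions and 1 transversion over 27 sites: P = 4/27 = 0.148148, Q = 1/27 = 0.037037.
d = −0.5·ln(0.666667) − 0.25·ln(0.925926) = −0.5·(-0.405465) − 0.25·(-0.076961) = 0.2220.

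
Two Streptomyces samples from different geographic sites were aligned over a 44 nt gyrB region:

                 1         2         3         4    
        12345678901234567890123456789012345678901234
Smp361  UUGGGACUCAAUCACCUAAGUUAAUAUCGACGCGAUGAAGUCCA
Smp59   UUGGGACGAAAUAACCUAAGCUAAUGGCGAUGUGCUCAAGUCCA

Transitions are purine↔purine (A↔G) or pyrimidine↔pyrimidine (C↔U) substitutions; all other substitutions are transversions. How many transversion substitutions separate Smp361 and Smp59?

6

Mismatches occur at site 8 (U/G, transversion), site 9 (C/A, transversion), site 13 (C/A, transversion), site 21 (U/C, transition), site 26 (A/G, transition), site 27 (U/G, transversion), site 31 (C/U, transition), site 33 (C/U, transition), site 35 (A/C, transversion), site 37 (G/C, transversion).
Of the 10 differences, 4 transitions and 6 transversions, so the answer is 6.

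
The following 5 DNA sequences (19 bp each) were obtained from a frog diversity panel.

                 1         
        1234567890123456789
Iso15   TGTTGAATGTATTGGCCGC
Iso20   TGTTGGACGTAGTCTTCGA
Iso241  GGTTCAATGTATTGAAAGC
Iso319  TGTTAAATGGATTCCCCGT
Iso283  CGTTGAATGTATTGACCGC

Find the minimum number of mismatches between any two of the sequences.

2

Pairwise Hamming distances:
  Iso15 vs Iso20: 7
  Iso15 vs Iso241: 5
  Iso15 vs Iso319: 5
  Iso15 vs Iso283: 2
  Iso20 vs Iso241: 10
  Iso20 vs Iso319: 8
  Iso20 vs Iso283: 8
  Iso241 vs Iso319: 8
  Iso241 vs Iso283: 4
  Iso319 vs Iso283: 6
The smallest is 2, between Iso15 and Iso283.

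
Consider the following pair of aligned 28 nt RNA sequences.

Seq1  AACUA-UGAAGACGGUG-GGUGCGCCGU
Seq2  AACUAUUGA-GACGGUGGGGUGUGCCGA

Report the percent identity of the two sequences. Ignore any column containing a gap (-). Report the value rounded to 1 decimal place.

92.0%

Excluding the 3 gap columns leaves 25 comparable sites.
Mismatches occur at site 23 (C→U), site 28 (U→A).
23 of the 25 comparable sites match, so the percent identity is 23/25 × 100 = 92.0%.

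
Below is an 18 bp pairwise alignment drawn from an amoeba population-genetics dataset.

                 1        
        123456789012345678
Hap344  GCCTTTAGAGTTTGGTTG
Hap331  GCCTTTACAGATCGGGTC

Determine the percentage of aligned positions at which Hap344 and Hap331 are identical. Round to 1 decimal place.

Mismatches occur at site 8 (G→C), site 11 (T→A), site 13 (T→C), site 16 (T→G), site 18 (G→C).
13 of the 18 sites match, so the percent identity is 13/18 × 100 = 72.2%.

72.2%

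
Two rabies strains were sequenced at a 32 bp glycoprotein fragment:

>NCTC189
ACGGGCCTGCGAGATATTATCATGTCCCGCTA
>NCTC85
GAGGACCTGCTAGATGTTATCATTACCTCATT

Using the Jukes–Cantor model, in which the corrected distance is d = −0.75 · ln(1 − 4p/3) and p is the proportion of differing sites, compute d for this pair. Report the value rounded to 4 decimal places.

0.4598

Differing sites — 1:A/G; 2:C/A; 5:G/A; 11:G/T; 16:A/G; 24:G/T; 25:T/A; 28:C/T; 29:G/C; 30:C/A; 32:A/T.
p = 11/32 = 0.343750.
d = −0.75 · ln(1 − (4/3)·0.343750) = −0.75 · ln(0.541667) = −0.75 · (-0.613104) = 0.4598.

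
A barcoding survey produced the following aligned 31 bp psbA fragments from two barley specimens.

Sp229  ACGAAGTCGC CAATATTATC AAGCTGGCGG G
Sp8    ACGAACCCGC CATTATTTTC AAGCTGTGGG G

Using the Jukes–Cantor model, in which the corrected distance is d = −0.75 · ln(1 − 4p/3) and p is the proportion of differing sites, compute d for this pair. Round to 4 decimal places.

Mismatches occur at site 6 (G↔C), site 7 (T↔C), site 13 (A↔T), site 18 (A↔T), site 27 (G↔T), site 28 (C↔G).
p = 6/31 = 0.193548.
d = −0.75 · ln(1 − (4/3)·0.193548) = −0.75 · ln(0.741936) = −0.75 · (-0.298492) = 0.2239.

0.2239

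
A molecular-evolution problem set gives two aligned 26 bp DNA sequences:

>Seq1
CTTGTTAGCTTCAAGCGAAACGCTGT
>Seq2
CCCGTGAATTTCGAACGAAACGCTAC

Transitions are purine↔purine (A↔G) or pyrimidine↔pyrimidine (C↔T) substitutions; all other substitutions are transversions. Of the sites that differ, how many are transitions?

8

Mismatches occur at site 2 (T↔C, transition), site 3 (T↔C, transition), site 6 (T↔G, transversion), site 8 (G↔A, transition), site 9 (C↔T, transition), site 13 (A↔G, transition), site 15 (G↔A, transition), site 25 (G↔A, transition), site 26 (T↔C, transition).
Of the 9 differences, 8 transitions and 1 transversion, so the answer is 8.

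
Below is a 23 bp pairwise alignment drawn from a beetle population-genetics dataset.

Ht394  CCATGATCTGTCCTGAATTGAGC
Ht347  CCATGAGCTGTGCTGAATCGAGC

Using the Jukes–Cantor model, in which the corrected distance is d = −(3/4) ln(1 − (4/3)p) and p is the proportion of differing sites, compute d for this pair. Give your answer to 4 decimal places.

The sequences differ at positions 7 (T/G), 12 (C/G), 19 (T/C).
p = 3/23 = 0.130435.
d = −0.75 · ln(1 − (4/3)·0.130435) = −0.75 · ln(0.826087) = −0.75 · (-0.191055) = 0.1433.

0.1433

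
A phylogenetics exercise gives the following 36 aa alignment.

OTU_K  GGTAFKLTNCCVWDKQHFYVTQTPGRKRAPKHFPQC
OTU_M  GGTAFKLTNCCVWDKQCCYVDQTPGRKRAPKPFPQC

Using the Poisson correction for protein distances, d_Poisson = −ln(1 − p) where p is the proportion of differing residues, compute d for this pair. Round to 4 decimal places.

0.1178

The sequences differ at positions 17 (H/C), 18 (F/C), 21 (T/D), 32 (H/P).
p = 4/36 = 0.111111.
d = −ln(1 − 0.111111) = −ln(0.888889) = 0.1178.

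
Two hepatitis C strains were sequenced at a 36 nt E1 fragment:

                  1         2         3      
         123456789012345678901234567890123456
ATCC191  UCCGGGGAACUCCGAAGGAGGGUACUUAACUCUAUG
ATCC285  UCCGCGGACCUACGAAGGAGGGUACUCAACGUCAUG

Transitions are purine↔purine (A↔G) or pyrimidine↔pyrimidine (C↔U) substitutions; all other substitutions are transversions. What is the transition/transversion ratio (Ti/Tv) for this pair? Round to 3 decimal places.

0.750

Mismatches occur at site 5 (G→C, transversion), site 9 (A→C, transversion), site 12 (C→A, transversion), site 27 (U→C, transition), site 31 (U→G, transversion), site 32 (C→U, transition), site 33 (U→C, transition).
Of the 7 differences, 3 transitions and 4 transversions, so Ti/Tv = 3/4 = 0.750.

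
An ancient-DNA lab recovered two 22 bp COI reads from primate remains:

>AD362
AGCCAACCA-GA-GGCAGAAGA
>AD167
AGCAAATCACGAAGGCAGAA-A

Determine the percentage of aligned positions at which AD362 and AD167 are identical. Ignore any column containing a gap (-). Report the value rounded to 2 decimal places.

89.47%

Excluding the 3 gap columns leaves 19 comparable sites.
Mismatches occur at site 4 (C→A), site 7 (C→T).
17 of the 19 comparable sites match, so the percent identity is 17/19 × 100 = 89.47%.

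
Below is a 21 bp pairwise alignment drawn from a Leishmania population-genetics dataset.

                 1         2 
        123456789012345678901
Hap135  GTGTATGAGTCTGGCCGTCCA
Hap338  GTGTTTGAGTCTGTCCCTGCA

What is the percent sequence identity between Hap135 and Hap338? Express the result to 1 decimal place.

81.0%

The sequences differ at positions 5 (A/T), 14 (G/T), 17 (G/C), 19 (C/G).
17 of the 21 sites match, so the percent identity is 17/21 × 100 = 81.0%.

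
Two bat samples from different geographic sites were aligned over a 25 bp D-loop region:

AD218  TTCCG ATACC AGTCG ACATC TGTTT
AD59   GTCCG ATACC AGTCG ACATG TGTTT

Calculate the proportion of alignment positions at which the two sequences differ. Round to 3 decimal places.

0.080

Differing sites — 1:T/G; 20:C/G.
There are 2 differences over 25 sites, so p = 2/25 = 0.080.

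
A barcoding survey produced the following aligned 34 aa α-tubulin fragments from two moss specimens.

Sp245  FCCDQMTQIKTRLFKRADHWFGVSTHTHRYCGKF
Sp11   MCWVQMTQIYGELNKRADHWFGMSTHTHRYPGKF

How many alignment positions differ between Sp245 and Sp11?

9

Mismatches occur at site 1 (F↔M), site 3 (C↔W), site 4 (D↔V), site 10 (K↔Y), site 11 (T↔G), site 12 (R↔E), site 14 (F↔N), site 23 (V↔M), site 31 (C↔P).
That gives 9 mismatches out of 34 aligned sites, so the Hamming distance is 9.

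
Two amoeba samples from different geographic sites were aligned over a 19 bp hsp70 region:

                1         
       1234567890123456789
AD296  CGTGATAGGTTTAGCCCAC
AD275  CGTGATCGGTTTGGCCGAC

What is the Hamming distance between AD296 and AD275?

Mismatches occur at site 7 (A↔C), site 13 (A↔G), site 17 (C↔G).
That gives 3 mismatches out of 19 aligned sites, so the Hamming distance is 3.

3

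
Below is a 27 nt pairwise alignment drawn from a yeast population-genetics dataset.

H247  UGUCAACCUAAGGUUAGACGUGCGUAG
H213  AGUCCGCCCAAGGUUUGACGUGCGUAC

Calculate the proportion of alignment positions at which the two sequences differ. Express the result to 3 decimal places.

Mismatches occur at site 1 (U/A), site 5 (A/C), site 6 (A/G), site 9 (U/C), site 16 (A/U), site 27 (G/C).
There are 6 differences over 27 sites, so p = 6/27 = 0.222.

0.222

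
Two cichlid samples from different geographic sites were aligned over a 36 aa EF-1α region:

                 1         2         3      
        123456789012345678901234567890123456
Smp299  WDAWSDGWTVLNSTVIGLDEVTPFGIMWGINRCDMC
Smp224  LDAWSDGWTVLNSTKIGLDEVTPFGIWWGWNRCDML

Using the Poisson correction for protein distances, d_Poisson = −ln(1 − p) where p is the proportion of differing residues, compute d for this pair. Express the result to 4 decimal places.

Mismatches occur at site 1 (W→L), site 15 (V→K), site 27 (M→W), site 30 (I→W), site 36 (C→L).
p = 5/36 = 0.138889.
d = −ln(1 − 0.138889) = −ln(0.861111) = 0.1495.

0.1495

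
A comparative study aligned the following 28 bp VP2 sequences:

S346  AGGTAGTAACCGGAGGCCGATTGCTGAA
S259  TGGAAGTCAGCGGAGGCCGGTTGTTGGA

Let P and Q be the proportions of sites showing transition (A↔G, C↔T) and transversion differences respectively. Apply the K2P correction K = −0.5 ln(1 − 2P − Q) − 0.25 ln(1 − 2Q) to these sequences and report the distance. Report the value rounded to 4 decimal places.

Differing sites — 1:A/T (Tv); 4:T/A (Tv); 8:A/C (Tv); 10:C/G (Tv); 20:A/G (Ti); 24:C/T (Ti); 27:A/G (Ti).
Of the 7 differences, 3 transitions and 4 transversions over 28 sites: P = 3/28 = 0.107143, Q = 4/28 = 0.142857.
d = −0.5·ln(0.642857) − 0.25·ln(0.714286) = −0.5·(-0.441833) − 0.25·(-0.336472) = 0.3050.

0.3050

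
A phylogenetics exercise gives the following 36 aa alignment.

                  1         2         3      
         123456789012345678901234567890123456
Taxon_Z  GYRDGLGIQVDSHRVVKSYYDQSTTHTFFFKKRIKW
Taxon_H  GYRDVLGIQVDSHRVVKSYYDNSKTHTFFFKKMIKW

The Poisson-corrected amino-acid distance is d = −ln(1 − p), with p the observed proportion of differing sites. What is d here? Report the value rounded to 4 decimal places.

The sequences differ at positions 5 (G/V), 22 (Q/N), 24 (T/K), 33 (R/M).
p = 4/36 = 0.111111.
d = −ln(1 − 0.111111) = −ln(0.888889) = 0.1178.

0.1178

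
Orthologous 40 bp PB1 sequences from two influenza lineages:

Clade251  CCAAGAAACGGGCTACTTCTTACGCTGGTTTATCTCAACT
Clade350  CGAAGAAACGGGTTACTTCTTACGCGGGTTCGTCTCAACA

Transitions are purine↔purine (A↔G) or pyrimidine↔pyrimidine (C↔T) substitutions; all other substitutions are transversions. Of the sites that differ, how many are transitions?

3

The sequences differ at positions 2 (C/G, transversion), 13 (C/T, transition), 26 (T/G, transversion), 31 (T/C, transition), 32 (A/G, transition), 40 (T/A, transversion).
Of the 6 differences, 3 transitions and 3 transversions, so the answer is 3.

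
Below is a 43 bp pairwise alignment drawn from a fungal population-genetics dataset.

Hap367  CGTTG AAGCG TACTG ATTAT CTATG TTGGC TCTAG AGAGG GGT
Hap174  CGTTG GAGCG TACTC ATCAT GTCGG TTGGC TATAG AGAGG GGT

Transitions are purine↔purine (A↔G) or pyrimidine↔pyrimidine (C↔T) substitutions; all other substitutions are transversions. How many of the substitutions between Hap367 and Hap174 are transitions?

The sequences differ at positions 6 (A/G, transition), 15 (G/C, transversion), 18 (T/C, transition), 21 (C/G, transversion), 23 (A/C, transversion), 24 (T/G, transversion), 32 (C/A, transversion).
Of the 7 differences, 2 transitions and 5 transversions, so the answer is 2.

2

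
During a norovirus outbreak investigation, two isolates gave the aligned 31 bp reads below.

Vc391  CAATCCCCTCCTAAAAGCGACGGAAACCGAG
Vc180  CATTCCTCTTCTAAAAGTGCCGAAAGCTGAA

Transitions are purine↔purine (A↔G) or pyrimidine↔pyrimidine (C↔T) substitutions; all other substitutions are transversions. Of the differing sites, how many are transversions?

Mismatches occur at site 3 (A/T, transversion), site 7 (C/T, transition), site 10 (C/T, transition), site 18 (C/T, transition), site 20 (A/C, transversion), site 23 (G/A, transition), site 26 (A/G, transition), site 28 (C/T, transition), site 31 (G/A, transition).
Of the 9 differences, 7 transitions and 2 transversions, so the answer is 2.

2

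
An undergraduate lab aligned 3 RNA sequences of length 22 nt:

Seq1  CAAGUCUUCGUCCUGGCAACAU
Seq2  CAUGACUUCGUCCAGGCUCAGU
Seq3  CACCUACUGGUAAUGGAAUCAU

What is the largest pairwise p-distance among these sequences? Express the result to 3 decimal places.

Pairwise Hamming distances:
  Seq1 vs Seq2: 7
  Seq1 vs Seq3: 9
  Seq2 vs Seq3: 14
The largest is 14 mismatches, between Seq2 and Seq3; p = 14/22 = 0.636.

0.636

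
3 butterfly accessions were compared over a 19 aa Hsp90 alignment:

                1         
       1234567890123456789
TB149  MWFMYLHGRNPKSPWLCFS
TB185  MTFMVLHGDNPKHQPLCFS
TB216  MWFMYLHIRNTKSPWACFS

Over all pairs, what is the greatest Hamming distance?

9

Pairwise Hamming distances:
  TB149 vs TB185: 6
  TB149 vs TB216: 3
  TB185 vs TB216: 9
The largest is 9, between TB185 and TB216.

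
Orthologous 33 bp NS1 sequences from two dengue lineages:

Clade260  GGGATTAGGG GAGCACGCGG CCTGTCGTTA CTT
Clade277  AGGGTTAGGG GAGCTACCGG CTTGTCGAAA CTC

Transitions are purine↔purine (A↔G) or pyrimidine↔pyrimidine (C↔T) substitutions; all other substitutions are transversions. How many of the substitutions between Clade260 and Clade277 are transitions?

4

Differing sites — 1:G/A (Ti); 4:A/G (Ti); 15:A/T (Tv); 16:C/A (Tv); 17:G/C (Tv); 22:C/T (Ti); 28:T/A (Tv); 29:T/A (Tv); 33:T/C (Ti).
Of the 9 differences, 4 transitions and 5 transversions, so the answer is 4.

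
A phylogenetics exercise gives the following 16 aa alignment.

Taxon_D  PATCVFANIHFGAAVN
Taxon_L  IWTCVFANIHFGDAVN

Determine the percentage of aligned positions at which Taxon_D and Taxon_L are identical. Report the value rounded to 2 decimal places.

Differing sites — 1:P/I; 2:A/W; 13:A/D.
13 of the 16 sites match, so the percent identity is 13/16 × 100 = 81.25%.

81.25%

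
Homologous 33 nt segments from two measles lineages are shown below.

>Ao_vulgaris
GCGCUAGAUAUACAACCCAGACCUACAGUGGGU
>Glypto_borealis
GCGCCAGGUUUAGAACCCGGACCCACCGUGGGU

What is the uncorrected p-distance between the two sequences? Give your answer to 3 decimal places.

0.212

Mismatches occur at site 5 (U→C), site 8 (A→G), site 10 (A→U), site 13 (C→G), site 19 (A→G), site 24 (U→C), site 27 (A→C).
There are 7 differences over 33 sites, so p = 7/33 = 0.212.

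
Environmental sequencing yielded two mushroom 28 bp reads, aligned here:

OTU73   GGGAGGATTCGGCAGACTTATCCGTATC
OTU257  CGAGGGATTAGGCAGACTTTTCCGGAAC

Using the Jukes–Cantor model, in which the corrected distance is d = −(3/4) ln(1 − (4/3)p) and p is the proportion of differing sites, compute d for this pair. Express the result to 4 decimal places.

The sequences differ at positions 1 (G/C), 3 (G/A), 4 (A/G), 10 (C/A), 20 (A/T), 25 (T/G), 27 (T/A).
p = 7/28 = 0.250000.
d = −0.75 · ln(1 − (4/3)·0.250000) = −0.75 · ln(0.666667) = −0.75 · (-0.405465) = 0.3041.

0.3041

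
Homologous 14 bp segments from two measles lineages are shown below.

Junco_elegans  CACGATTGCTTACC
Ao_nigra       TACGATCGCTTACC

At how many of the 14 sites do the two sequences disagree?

2

Mismatches occur at site 1 (C↔T), site 7 (T↔C).
That gives 2 mismatches out of 14 aligned sites, so the Hamming distance is 2.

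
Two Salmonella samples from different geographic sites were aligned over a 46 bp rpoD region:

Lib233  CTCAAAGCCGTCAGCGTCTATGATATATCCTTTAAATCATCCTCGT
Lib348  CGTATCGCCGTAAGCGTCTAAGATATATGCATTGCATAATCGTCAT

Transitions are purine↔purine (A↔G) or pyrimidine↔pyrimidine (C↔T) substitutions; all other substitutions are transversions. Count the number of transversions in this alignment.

10

Mismatches occur at site 2 (T↔G, transversion), site 3 (C↔T, transition), site 5 (A↔T, transversion), site 6 (A↔C, transversion), site 12 (C↔A, transversion), site 21 (T↔A, transversion), site 29 (C↔G, transversion), site 31 (T↔A, transversion), site 34 (A↔G, transition), site 35 (A↔C, transversion), site 38 (C↔A, transversion), site 42 (C↔G, transversion), site 45 (G↔A, transition).
Of the 13 differences, 3 transitions and 10 transversions, so the answer is 10.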